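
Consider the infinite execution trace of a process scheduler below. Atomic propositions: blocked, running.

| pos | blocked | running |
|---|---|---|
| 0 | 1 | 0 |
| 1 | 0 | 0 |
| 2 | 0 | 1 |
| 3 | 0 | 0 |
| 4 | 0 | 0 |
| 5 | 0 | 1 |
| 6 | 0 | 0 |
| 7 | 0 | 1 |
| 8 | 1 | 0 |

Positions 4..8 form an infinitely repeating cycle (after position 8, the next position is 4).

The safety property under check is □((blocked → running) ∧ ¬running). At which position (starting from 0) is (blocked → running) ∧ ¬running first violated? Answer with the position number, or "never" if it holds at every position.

0

At position 0 the labels are {blocked}, so (blocked → running) ∧ ¬running is false there. This is the first violation.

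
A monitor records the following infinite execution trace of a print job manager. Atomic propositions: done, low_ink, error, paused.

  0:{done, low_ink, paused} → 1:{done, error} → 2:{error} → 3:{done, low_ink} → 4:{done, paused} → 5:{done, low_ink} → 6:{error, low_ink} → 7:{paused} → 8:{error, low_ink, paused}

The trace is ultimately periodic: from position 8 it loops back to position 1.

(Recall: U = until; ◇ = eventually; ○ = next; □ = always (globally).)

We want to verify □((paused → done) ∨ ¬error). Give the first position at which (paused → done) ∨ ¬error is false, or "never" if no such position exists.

8

Check (paused → done) ∨ ¬error at each position in order: 0 ✓, 1 ✓, 2 ✓, 3 ✓, 4 ✓, 5 ✓, 6 ✓, 7 ✓.
At position 8 the labels are {error, low_ink, paused}, so (paused → done) ∨ ¬error is false there. This is the first violation.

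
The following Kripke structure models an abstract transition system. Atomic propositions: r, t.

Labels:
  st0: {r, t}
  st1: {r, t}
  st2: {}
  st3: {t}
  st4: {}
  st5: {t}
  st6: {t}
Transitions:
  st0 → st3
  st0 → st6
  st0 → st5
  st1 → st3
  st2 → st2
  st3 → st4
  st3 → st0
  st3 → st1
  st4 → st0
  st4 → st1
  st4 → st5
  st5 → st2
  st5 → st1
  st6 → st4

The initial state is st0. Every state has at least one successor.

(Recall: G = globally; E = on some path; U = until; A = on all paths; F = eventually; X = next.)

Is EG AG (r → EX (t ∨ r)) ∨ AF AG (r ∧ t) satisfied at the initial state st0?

Holds

States satisfying AG (r → EX (t ∨ r)): {st0, st1, st2, st3, st4, st5, st6}.
States satisfying EG AG (r → EX (t ∨ r)): {st0, st1, st2, st3, st4, st5, st6}.
States satisfying AG (r ∧ t): ∅.
States satisfying AF AG (r ∧ t): ∅.
States satisfying EG AG (r → EX (t ∨ r)) ∨ AF AG (r ∧ t): {st0, st1, st2, st3, st4, st5, st6}.
st0 ∈ Sat(EG AG (r → EX (t ∨ r)) ∨ AF AG (r ∧ t)).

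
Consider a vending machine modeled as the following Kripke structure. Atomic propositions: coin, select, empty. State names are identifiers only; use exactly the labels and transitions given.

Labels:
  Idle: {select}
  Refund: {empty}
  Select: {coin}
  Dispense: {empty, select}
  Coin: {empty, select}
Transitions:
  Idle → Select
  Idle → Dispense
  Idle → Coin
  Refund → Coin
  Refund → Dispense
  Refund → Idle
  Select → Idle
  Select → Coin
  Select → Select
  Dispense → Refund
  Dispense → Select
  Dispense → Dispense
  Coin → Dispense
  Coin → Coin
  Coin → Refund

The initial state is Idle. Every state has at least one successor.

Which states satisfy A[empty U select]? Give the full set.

States satisfying empty: {Refund, Dispense, Coin}.
States satisfying select: {Idle, Dispense, Coin}.
States satisfying A[empty U select]: {Idle, Refund, Dispense, Coin}.

{Idle, Refund, Dispense, Coin}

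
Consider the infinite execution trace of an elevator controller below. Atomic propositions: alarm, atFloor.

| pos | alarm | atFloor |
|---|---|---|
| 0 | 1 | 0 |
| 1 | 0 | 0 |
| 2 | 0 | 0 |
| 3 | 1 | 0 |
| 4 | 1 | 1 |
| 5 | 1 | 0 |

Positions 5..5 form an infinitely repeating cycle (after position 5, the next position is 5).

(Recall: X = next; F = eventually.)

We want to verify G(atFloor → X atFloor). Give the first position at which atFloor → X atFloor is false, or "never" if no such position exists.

4

Check atFloor → X atFloor at each position in order: 0 ✓, 1 ✓, 2 ✓, 3 ✓.
At position 4 the labels are {alarm, atFloor} and the next position 5 has {alarm}, so atFloor → X atFloor is false there. This is the first violation.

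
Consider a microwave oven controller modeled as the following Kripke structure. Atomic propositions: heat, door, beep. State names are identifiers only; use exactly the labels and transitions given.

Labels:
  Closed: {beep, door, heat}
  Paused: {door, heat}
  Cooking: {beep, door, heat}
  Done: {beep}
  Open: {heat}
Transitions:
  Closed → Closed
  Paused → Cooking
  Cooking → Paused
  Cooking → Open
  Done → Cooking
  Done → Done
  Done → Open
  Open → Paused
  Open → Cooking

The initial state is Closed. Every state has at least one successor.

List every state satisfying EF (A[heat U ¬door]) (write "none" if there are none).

States satisfying A[heat U ¬door]: {Done, Open}.
States satisfying EF (A[heat U ¬door]): {Paused, Cooking, Done, Open}.

{Paused, Cooking, Done, Open}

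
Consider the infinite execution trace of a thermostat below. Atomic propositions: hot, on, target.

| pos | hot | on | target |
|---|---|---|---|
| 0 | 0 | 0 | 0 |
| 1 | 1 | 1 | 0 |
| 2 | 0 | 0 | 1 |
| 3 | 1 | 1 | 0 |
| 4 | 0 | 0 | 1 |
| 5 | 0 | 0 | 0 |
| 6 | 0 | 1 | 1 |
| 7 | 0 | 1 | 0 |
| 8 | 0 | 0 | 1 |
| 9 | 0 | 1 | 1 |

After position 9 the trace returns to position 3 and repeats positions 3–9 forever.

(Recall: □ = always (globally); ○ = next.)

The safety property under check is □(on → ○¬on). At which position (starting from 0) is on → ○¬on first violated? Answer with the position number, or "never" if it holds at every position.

Check on → ○¬on at each position in order: 0 ✓, 1 ✓, 2 ✓, 3 ✓, 4 ✓, 5 ✓.
At position 6 the labels are {on, target} and the next position 7 has {on}, so on → ○¬on is false there. This is the first violation.

6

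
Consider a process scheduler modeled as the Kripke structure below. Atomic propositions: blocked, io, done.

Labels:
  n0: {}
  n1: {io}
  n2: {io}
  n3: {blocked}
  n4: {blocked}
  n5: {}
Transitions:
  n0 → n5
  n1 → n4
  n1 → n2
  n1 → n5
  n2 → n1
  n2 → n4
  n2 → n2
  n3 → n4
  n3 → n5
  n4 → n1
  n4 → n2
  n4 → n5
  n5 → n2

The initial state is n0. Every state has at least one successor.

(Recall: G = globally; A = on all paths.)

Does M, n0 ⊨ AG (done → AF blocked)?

States satisfying done → AF blocked: {n0, n1, n2, n3, n4, n5}.
States satisfying AG (done → AF blocked): {n0, n1, n2, n3, n4, n5}.
Every state reachable from n0 satisfies done → AF blocked.
n0 ∈ Sat(AG (done → AF blocked)).

Satisfied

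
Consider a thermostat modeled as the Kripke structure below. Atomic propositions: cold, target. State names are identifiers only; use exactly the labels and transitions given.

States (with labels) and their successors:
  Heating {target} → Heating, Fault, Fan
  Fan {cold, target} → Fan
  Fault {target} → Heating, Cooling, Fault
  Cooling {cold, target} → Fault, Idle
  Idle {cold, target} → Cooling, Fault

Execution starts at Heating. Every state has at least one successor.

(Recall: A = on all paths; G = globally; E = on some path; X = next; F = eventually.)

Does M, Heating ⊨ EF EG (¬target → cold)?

States satisfying EG (¬target → cold): {Heating, Fan, Fault, Cooling, Idle}.
States satisfying EF EG (¬target → cold): {Heating, Fan, Fault, Cooling, Idle}.
Some path from Heating reaches a state where EG (¬target → cold) holds.
Heating ∈ Sat(EF EG (¬target → cold)).

Satisfied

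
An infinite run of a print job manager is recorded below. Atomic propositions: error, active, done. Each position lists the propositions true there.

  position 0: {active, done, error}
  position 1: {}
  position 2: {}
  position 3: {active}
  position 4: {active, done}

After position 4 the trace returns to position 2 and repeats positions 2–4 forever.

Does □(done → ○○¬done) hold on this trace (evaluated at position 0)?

done → ○○¬done holds at every position 0..4, and those are all positions ever visited, so □(done → ○○¬done) holds.
Positions where done holds: 0, 4.
Check ○○¬done at each: 0→ok, 4→ok.

Yes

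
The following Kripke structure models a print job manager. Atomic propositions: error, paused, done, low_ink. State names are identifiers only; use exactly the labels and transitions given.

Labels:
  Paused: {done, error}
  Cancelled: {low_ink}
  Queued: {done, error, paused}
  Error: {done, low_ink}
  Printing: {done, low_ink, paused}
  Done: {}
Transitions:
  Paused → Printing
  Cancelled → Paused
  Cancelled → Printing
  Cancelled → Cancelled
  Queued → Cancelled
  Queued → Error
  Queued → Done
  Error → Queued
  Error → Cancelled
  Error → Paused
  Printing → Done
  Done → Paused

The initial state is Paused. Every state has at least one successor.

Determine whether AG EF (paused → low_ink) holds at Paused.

Holds

States satisfying EF (paused → low_ink): {Paused, Cancelled, Queued, Error, Printing, Done}.
States satisfying AG EF (paused → low_ink): {Paused, Cancelled, Queued, Error, Printing, Done}.
Every state reachable from Paused satisfies EF (paused → low_ink).
Paused ∈ Sat(AG EF (paused → low_ink)).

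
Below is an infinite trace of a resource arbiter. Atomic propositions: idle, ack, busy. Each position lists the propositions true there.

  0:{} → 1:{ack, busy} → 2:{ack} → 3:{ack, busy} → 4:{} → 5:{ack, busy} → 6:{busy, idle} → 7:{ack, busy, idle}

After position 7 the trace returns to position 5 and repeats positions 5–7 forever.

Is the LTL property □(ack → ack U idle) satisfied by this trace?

Does not hold

ack → ack U idle must hold at every position from 0 onward. It fails at position 1, so □(ack → ack U idle) is false.
Positions where ack holds: 1, 2, 3, 5, 7.
Check ack U idle at each: 1→fails, 2→fails, 3→fails, 5→ok, 7→ok.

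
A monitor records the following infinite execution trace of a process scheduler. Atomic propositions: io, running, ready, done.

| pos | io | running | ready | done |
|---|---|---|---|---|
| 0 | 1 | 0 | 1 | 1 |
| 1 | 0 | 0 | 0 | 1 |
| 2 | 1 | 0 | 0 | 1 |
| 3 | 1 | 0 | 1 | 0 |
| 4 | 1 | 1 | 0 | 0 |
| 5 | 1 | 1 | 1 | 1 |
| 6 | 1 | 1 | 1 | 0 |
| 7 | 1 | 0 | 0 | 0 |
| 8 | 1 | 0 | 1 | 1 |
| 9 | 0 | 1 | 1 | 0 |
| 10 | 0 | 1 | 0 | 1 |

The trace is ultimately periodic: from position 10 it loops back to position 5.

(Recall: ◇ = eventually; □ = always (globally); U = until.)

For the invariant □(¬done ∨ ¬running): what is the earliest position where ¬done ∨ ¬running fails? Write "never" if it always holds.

5

Check ¬done ∨ ¬running at each position in order: 0 ✓, 1 ✓, 2 ✓, 3 ✓, 4 ✓.
At position 5 the labels are {done, io, ready, running}, so ¬done ∨ ¬running is false there. This is the first violation.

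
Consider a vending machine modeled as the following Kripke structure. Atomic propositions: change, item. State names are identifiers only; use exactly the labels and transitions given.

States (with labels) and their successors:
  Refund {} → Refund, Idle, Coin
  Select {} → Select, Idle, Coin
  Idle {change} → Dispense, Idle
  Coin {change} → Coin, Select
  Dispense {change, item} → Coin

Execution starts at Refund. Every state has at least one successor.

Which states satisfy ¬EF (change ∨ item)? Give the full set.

none

States satisfying change ∨ item: {Idle, Coin, Dispense}.
States satisfying EF (change ∨ item): {Refund, Select, Idle, Coin, Dispense}.
States satisfying ¬EF (change ∨ item): ∅.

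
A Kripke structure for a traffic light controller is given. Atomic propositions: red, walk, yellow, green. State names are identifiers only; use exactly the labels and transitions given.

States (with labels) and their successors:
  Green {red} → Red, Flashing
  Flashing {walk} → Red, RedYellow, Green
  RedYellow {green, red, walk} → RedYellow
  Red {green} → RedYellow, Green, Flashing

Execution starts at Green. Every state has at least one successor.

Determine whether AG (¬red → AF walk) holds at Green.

No

States satisfying ¬red → AF walk: {Green, Flashing, RedYellow}.
States satisfying AG (¬red → AF walk): {RedYellow}.
Red is reachable from Green and violates ¬red → AF walk, so AG fails at Green.
Green ∉ Sat(AG (¬red → AF walk)).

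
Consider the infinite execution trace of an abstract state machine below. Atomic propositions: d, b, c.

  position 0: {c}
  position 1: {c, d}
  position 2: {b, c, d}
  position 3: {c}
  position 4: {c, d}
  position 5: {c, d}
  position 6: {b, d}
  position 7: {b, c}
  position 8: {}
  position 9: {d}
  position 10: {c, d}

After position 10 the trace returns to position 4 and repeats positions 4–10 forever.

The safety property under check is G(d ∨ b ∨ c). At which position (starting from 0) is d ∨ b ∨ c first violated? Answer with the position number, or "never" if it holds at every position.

Check d ∨ b ∨ c at each position in order: 0 ✓, 1 ✓, 2 ✓, 3 ✓, 4 ✓, 5 ✓, 6 ✓, 7 ✓.
At position 8 the labels are {}, so d ∨ b ∨ c is false there. This is the first violation.

8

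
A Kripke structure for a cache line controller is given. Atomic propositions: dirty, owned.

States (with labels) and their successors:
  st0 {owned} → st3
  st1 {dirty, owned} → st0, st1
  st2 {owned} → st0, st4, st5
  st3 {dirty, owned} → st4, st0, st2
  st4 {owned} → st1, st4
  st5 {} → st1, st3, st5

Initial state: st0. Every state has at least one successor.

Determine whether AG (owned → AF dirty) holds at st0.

Does not hold

States satisfying owned → AF dirty: {st0, st1, st3, st5}.
States satisfying AG (owned → AF dirty): ∅.
st2 is reachable from st0 and violates owned → AF dirty, so AG fails at st0.
st0 ∉ Sat(AG (owned → AF dirty)).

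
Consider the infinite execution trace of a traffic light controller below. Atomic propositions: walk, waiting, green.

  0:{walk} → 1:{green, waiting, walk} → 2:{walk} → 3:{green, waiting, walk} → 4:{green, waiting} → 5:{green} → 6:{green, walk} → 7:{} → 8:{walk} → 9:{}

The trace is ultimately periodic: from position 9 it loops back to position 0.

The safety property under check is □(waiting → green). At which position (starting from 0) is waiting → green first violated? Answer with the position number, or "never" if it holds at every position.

never

waiting → green holds at every position 0..9, and those are all the positions the trace ever visits, so the invariant □(waiting → green) is never violated.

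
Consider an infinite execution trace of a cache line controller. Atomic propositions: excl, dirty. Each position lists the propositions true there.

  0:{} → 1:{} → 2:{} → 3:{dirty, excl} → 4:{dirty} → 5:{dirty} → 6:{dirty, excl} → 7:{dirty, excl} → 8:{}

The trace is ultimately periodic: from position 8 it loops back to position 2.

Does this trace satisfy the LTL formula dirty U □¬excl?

Walking from position 0: at position 0, □¬excl has not yet held and dirty fails, so dirty U □¬excl is false.

Violated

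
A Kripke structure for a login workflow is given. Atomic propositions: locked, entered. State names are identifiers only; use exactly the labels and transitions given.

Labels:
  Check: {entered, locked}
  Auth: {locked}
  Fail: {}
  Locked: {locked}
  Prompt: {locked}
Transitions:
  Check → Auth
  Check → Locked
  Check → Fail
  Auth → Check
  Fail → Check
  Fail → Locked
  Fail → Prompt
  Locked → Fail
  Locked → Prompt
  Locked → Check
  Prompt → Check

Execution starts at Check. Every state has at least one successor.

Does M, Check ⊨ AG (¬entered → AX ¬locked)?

States satisfying ¬entered → AX ¬locked: {Check}.
States satisfying AG (¬entered → AX ¬locked): ∅.
Auth is reachable from Check and violates ¬entered → AX ¬locked, so AG fails at Check.
Check ∉ Sat(AG (¬entered → AX ¬locked)).

No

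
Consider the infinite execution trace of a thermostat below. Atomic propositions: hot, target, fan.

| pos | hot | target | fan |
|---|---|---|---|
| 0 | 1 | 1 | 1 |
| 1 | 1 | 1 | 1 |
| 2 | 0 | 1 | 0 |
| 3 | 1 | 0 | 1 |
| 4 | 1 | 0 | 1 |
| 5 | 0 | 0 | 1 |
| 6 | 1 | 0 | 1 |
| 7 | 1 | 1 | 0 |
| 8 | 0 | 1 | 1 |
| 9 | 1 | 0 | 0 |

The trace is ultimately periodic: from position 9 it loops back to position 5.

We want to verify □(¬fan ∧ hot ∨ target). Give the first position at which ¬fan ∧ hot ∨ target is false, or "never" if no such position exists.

3

Check ¬fan ∧ hot ∨ target at each position in order: 0 ✓, 1 ✓, 2 ✓.
At position 3 the labels are {fan, hot}, so ¬fan ∧ hot ∨ target is false there. This is the first violation.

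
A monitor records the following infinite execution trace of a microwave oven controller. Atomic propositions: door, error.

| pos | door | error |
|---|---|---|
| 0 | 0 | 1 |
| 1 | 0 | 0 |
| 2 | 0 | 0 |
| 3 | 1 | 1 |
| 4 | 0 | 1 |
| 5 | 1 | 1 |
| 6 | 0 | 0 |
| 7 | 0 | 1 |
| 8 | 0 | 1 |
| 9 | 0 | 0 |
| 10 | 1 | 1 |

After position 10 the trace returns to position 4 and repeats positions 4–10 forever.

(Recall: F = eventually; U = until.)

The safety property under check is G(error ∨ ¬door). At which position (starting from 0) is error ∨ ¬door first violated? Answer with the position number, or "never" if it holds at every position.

never

error ∨ ¬door holds at every position 0..10, and those are all the positions the trace ever visits, so the invariant G(error ∨ ¬door) is never violated.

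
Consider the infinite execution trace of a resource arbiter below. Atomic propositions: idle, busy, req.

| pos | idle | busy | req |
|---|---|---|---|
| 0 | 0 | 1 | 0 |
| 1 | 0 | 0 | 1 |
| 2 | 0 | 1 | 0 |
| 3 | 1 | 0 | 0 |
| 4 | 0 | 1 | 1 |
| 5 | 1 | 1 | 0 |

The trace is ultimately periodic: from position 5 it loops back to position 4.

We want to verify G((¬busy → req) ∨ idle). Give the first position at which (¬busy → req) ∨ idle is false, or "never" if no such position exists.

(¬busy → req) ∨ idle holds at every position 0..5, and those are all the positions the trace ever visits, so the invariant G((¬busy → req) ∨ idle) is never violated.

never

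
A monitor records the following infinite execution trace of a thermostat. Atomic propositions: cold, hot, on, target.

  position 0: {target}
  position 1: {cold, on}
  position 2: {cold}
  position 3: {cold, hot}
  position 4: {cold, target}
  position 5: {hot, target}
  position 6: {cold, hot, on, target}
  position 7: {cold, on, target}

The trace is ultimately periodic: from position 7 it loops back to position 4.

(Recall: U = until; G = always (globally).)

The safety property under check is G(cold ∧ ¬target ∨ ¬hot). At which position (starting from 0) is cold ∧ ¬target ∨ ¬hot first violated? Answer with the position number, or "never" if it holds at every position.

Check cold ∧ ¬target ∨ ¬hot at each position in order: 0 ✓, 1 ✓, 2 ✓, 3 ✓, 4 ✓.
At position 5 the labels are {hot, target}, so cold ∧ ¬target ∨ ¬hot is false there. This is the first violation.

5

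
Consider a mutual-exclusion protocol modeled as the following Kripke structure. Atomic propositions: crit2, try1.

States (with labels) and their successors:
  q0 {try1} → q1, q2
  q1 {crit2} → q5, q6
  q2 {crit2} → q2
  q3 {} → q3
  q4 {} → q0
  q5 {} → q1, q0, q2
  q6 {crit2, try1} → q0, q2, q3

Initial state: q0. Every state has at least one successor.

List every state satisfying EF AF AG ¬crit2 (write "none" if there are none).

{q0, q1, q3, q4, q5, q6}

States satisfying AF AG ¬crit2: {q3}.
States satisfying EF AF AG ¬crit2: {q0, q1, q3, q4, q5, q6}.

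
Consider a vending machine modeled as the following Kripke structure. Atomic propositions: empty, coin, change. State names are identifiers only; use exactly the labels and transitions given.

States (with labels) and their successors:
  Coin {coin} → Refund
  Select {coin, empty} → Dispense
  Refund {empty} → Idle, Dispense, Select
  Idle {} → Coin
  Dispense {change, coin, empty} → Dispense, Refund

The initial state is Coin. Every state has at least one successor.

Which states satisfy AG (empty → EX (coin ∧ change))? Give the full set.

States satisfying empty → EX (coin ∧ change): {Coin, Select, Refund, Idle, Dispense}.
States satisfying AG (empty → EX (coin ∧ change)): {Coin, Select, Refund, Idle, Dispense}.

{Coin, Select, Refund, Idle, Dispense}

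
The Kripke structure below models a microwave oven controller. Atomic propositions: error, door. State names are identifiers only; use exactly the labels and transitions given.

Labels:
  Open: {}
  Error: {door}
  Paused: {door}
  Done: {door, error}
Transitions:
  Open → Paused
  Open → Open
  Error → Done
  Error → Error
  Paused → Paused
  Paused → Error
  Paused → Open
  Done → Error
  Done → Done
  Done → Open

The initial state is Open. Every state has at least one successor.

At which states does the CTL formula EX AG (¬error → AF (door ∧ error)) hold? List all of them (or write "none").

States satisfying AG (¬error → AF (door ∧ error)): ∅.
States satisfying EX AG (¬error → AF (door ∧ error)): ∅.

none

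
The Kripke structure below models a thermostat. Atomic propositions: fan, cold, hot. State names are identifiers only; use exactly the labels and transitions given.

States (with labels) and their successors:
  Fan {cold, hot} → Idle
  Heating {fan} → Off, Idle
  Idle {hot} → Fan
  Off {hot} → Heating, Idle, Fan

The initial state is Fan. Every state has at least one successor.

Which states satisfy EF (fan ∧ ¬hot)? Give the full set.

{Heating, Off}

States satisfying fan ∧ ¬hot: {Heating}.
States satisfying EF (fan ∧ ¬hot): {Heating, Off}.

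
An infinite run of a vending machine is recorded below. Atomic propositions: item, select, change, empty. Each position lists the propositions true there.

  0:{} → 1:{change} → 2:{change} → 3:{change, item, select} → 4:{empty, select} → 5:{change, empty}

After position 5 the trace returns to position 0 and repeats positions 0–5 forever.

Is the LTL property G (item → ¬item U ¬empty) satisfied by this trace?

Yes

item → ¬item U ¬empty holds at every position 0..5, and those are all positions ever visited, so G (item → ¬item U ¬empty) holds.
Positions where item holds: 3.
Check ¬item U ¬empty at each: 3→ok.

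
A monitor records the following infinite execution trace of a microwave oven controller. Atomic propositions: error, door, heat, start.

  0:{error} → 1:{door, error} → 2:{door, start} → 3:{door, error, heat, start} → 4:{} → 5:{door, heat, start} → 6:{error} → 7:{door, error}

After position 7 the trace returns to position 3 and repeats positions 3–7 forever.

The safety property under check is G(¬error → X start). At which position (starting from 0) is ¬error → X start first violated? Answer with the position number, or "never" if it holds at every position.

5

Check ¬error → X start at each position in order: 0 ✓, 1 ✓, 2 ✓, 3 ✓, 4 ✓.
At position 5 the labels are {door, heat, start} and the next position 6 has {error}, so ¬error → X start is false there. This is the first violation.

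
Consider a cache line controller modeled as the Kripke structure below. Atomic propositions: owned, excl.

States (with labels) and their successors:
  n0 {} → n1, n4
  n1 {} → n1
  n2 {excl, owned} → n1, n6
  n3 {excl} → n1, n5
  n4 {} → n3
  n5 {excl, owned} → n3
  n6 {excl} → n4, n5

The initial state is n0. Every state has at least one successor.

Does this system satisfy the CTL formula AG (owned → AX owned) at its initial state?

States satisfying owned → AX owned: {n0, n1, n3, n4, n6}.
States satisfying AG (owned → AX owned): {n1}.
n5 is reachable from n0 and violates owned → AX owned, so AG fails at n0.
n0 ∉ Sat(AG (owned → AX owned)).

Violated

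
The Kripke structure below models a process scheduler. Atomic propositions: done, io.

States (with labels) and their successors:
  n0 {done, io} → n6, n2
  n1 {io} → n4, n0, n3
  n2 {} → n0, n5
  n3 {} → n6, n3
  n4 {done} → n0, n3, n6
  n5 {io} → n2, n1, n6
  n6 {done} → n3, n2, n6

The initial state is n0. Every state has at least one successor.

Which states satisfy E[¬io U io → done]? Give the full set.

States satisfying ¬io: {n2, n3, n4, n6}.
States satisfying io → done: {n0, n2, n3, n4, n6}.
States satisfying E[¬io U io → done]: {n0, n2, n3, n4, n6}.

{n0, n2, n3, n4, n6}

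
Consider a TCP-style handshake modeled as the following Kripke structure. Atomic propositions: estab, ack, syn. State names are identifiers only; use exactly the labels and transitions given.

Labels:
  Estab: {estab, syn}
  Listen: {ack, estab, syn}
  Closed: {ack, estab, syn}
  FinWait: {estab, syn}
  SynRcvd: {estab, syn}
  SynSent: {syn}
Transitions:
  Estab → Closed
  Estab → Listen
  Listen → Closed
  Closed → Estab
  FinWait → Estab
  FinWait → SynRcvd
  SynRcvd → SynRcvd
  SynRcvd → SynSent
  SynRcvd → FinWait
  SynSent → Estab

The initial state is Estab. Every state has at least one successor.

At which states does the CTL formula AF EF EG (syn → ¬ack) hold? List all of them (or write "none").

States satisfying EF EG (syn → ¬ack): {FinWait, SynRcvd}.
States satisfying AF EF EG (syn → ¬ack): {FinWait, SynRcvd}.

{FinWait, SynRcvd}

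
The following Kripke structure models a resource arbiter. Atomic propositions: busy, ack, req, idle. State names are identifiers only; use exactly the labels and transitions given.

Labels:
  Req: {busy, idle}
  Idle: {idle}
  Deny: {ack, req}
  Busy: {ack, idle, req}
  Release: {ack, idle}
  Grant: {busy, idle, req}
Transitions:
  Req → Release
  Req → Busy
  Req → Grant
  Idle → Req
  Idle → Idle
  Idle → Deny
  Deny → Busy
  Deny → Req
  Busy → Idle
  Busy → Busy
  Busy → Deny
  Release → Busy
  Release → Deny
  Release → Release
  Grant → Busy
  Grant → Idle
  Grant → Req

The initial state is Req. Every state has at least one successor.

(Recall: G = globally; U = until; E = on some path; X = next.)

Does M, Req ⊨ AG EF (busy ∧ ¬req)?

States satisfying EF (busy ∧ ¬req): {Req, Idle, Deny, Busy, Release, Grant}.
States satisfying AG EF (busy ∧ ¬req): {Req, Idle, Deny, Busy, Release, Grant}.
Every state reachable from Req satisfies EF (busy ∧ ¬req).
Req ∈ Sat(AG EF (busy ∧ ¬req)).

Holds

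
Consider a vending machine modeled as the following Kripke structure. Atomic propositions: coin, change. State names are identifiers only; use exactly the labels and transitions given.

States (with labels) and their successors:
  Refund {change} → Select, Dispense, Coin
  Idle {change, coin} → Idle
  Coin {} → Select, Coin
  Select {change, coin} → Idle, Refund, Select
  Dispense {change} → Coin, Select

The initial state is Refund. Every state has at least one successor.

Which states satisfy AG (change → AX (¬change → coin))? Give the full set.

States satisfying change → AX (¬change → coin): {Idle, Coin, Select}.
States satisfying AG (change → AX (¬change → coin)): {Idle}.

{Idle}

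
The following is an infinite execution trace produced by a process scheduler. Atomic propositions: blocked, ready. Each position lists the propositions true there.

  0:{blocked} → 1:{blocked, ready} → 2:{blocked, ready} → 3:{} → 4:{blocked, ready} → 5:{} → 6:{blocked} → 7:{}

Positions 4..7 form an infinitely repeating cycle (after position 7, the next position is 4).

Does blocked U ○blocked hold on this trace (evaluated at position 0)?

Walking from position 0: ○blocked first holds at position 0, and blocked holds at every earlier position along the way, so blocked U ○blocked holds.

Yes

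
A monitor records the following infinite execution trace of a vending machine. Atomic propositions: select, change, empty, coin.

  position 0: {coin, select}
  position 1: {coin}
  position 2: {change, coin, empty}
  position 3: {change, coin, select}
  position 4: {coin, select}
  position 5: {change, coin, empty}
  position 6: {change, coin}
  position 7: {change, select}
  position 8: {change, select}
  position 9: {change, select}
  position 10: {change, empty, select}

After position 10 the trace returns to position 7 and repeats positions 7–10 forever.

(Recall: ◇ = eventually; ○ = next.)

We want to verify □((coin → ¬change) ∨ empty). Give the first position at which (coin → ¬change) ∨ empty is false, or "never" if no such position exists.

Check (coin → ¬change) ∨ empty at each position in order: 0 ✓, 1 ✓, 2 ✓.
At position 3 the labels are {change, coin, select}, so (coin → ¬change) ∨ empty is false there. This is the first violation.

3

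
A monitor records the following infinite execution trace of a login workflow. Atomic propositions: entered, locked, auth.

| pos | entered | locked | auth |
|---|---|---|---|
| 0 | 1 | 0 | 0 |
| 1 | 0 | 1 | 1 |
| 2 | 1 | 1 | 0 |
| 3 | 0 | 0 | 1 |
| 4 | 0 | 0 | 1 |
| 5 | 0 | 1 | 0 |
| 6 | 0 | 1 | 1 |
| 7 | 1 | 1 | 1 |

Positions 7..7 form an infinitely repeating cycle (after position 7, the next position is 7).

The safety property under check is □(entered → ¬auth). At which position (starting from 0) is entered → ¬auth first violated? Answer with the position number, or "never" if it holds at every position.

7

Check entered → ¬auth at each position in order: 0 ✓, 1 ✓, 2 ✓, 3 ✓, 4 ✓, 5 ✓, 6 ✓.
At position 7 the labels are {auth, entered, locked}, so entered → ¬auth is false there. This is the first violation.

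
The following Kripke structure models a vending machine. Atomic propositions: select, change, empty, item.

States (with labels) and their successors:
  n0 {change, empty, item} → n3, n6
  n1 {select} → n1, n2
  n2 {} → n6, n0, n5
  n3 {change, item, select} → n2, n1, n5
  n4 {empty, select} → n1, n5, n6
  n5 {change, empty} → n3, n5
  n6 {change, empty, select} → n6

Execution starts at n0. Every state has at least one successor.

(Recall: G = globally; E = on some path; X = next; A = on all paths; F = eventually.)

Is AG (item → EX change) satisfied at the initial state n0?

States satisfying item → EX change: {n0, n1, n2, n3, n4, n5, n6}.
States satisfying AG (item → EX change): {n0, n1, n2, n3, n4, n5, n6}.
Every state reachable from n0 satisfies item → EX change.
n0 ∈ Sat(AG (item → EX change)).

Yes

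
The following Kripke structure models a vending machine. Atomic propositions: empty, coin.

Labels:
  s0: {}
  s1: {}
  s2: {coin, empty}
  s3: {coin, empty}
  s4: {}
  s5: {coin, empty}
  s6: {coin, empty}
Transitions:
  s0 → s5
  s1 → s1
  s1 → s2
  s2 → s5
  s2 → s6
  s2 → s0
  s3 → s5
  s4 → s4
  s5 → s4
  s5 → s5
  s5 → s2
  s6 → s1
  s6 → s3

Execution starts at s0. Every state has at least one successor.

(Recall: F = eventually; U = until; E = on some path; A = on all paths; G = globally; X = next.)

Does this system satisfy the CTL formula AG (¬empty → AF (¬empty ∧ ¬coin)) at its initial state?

States satisfying ¬empty → AF (¬empty ∧ ¬coin): {s0, s1, s2, s3, s4, s5, s6}.
States satisfying AG (¬empty → AF (¬empty ∧ ¬coin)): {s0, s1, s2, s3, s4, s5, s6}.
Every state reachable from s0 satisfies ¬empty → AF (¬empty ∧ ¬coin).
s0 ∈ Sat(AG (¬empty → AF (¬empty ∧ ¬coin))).

Holds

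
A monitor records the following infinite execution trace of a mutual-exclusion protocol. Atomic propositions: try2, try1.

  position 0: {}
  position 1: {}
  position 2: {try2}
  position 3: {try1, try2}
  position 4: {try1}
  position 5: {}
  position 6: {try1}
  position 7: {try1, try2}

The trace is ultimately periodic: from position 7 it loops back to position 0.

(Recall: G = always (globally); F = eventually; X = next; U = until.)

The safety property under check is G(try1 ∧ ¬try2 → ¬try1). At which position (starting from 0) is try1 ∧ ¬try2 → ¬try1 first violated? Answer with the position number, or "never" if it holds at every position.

Check try1 ∧ ¬try2 → ¬try1 at each position in order: 0 ✓, 1 ✓, 2 ✓, 3 ✓.
At position 4 the labels are {try1}, so try1 ∧ ¬try2 → ¬try1 is false there. This is the first violation.

4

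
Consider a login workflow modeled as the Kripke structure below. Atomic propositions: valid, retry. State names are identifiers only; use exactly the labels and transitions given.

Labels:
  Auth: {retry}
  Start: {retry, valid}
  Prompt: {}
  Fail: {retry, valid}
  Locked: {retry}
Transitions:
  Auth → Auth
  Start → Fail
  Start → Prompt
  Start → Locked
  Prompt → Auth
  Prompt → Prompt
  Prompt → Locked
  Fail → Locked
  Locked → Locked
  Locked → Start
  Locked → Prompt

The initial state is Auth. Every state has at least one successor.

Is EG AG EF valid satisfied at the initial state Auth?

States satisfying AG EF valid: ∅.
States satisfying EG AG EF valid: ∅.
No suitable path/successor from Auth witnesses the formula.
Auth ∉ Sat(EG AG EF valid).

Does not hold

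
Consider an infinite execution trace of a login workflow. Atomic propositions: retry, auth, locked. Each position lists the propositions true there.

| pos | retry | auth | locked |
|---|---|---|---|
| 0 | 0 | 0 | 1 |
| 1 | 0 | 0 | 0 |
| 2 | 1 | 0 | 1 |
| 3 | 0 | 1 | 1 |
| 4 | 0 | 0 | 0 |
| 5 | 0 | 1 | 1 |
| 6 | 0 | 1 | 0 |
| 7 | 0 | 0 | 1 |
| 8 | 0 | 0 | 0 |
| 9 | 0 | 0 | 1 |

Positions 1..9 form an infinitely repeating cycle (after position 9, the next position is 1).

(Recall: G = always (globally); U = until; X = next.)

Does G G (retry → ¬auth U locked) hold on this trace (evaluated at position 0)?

G (retry → ¬auth U locked) holds at every position 0..9, and those are all positions ever visited, so G G (retry → ¬auth U locked) holds.

Satisfied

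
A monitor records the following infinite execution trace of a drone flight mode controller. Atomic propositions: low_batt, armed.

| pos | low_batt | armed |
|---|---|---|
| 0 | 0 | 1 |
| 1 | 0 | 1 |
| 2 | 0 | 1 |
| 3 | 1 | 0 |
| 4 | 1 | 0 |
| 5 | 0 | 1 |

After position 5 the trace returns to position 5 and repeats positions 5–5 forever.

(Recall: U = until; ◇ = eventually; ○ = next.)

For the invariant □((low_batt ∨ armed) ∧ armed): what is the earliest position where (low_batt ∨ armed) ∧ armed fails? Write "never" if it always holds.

Check (low_batt ∨ armed) ∧ armed at each position in order: 0 ✓, 1 ✓, 2 ✓.
At position 3 the labels are {low_batt}, so (low_batt ∨ armed) ∧ armed is false there. This is the first violation.

3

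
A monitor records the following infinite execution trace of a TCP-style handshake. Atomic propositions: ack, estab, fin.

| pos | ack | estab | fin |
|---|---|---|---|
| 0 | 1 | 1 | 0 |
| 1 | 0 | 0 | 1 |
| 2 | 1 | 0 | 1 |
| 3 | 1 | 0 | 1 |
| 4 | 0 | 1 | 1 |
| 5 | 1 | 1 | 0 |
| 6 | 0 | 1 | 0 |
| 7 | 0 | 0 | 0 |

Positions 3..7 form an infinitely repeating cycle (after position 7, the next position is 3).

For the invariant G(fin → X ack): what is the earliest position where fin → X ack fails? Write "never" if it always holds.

3

Check fin → X ack at each position in order: 0 ✓, 1 ✓, 2 ✓.
At position 3 the labels are {ack, fin} and the next position 4 has {estab, fin}, so fin → X ack is false there. This is the first violation.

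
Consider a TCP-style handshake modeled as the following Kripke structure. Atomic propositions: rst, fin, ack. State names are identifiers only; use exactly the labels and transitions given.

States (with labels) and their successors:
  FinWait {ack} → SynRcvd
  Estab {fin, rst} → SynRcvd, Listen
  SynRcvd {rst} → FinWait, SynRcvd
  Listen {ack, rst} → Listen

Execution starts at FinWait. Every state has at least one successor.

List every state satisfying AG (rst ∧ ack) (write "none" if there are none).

States satisfying rst ∧ ack: {Listen}.
States satisfying AG (rst ∧ ack): {Listen}.

{Listen}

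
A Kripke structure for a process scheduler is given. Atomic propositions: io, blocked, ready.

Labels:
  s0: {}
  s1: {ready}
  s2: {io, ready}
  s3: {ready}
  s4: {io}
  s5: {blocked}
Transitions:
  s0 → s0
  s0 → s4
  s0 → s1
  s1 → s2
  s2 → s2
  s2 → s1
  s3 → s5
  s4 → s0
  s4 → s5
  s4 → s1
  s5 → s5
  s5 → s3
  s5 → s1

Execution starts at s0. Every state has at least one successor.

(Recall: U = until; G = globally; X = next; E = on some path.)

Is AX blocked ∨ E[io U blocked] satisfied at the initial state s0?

States satisfying blocked: {s5}.
States satisfying AX blocked: {s3}.
States satisfying io: {s2, s4}.
States satisfying E[io U blocked]: {s4, s5}.
States satisfying AX blocked ∨ E[io U blocked]: {s3, s4, s5}.
s0 ∉ Sat(AX blocked ∨ E[io U blocked]).

Violated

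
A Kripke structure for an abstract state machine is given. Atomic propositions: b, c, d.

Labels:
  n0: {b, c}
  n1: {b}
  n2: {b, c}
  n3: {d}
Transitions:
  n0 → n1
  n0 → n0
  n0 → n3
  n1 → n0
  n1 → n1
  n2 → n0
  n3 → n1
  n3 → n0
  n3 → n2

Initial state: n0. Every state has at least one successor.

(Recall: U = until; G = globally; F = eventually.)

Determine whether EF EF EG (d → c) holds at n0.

States satisfying EF EG (d → c): {n0, n1, n2, n3}.
States satisfying EF EF EG (d → c): {n0, n1, n2, n3}.
Some path from n0 reaches a state where EF EG (d → c) holds.
n0 ∈ Sat(EF EF EG (d → c)).

Holds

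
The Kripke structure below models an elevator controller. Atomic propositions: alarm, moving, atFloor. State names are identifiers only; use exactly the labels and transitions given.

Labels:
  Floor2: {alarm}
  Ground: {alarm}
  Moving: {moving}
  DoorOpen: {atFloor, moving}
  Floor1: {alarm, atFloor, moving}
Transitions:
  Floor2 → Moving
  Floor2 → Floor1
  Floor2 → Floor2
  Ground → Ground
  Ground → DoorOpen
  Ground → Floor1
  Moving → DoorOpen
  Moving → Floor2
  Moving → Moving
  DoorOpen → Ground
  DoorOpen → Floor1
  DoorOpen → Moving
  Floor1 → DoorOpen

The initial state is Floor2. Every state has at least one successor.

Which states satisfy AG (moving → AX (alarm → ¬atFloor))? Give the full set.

States satisfying moving → AX (alarm → ¬atFloor): {Floor2, Ground, Moving, Floor1}.
States satisfying AG (moving → AX (alarm → ¬atFloor)): ∅.

none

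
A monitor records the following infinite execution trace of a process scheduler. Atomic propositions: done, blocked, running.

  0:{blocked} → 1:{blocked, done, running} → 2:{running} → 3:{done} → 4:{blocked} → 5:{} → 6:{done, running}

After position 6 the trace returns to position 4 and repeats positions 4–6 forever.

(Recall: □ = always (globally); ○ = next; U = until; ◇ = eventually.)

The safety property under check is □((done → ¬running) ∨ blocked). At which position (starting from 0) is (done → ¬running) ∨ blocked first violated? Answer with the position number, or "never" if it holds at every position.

Check (done → ¬running) ∨ blocked at each position in order: 0 ✓, 1 ✓, 2 ✓, 3 ✓, 4 ✓, 5 ✓.
At position 6 the labels are {done, running}, so (done → ¬running) ∨ blocked is false there. This is the first violation.

6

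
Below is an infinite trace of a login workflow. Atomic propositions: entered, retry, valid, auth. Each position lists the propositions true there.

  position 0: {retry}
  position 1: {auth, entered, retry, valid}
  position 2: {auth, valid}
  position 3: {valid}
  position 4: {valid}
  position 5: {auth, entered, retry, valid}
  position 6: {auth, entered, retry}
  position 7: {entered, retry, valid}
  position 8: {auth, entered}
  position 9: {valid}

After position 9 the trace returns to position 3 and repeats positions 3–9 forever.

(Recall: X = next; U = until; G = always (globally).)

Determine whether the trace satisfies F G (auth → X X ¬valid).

Does not hold

G (auth → X X ¬valid) is false at every position 0..9, so it never becomes true and F G (auth → X X ¬valid) fails.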